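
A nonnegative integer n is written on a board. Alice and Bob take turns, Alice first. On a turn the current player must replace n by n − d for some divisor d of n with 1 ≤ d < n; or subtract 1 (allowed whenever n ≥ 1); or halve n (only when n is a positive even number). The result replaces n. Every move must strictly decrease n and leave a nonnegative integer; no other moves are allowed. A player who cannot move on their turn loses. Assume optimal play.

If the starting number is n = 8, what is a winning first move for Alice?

Work bottom-up. With no move the player to move loses. Otherwise the position is W if at least one move leads to an L position for the opponent, and L if every move leads to a W.
n=0: no move → L
n=1: W (go to 0, an L position)
n=2: L (sole option 1(W) is W)
n=3: W (go to 2, an L position)
n=4: W (go to 2, an L position)
n=5: L (sole option 4(W) is W)
n=6: W (go to 5, an L position)
n=7: L (sole option 6(W) is W)
n=8: W (go to 7, an L position)
From 8, the L positions reachable in one move are: 7.

Move to 7.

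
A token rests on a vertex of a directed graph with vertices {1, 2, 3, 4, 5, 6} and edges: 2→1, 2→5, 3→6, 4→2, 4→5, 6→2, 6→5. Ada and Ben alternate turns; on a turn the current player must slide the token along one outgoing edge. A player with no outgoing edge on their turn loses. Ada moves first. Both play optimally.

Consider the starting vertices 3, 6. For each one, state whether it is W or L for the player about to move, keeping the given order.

3: L, 6: W

Positions with no move are L. A position that does have a move is losing for the player to move precisely when every available move leads to a winning position for the opponent. Fill in the labels:
Every edge goes from a vertex to one that appears earlier in the order 5, 1, 2, 4, 6, 3, so processing vertices in that order labels each vertex after all of its successors.
5: no outgoing edge → L
1: no outgoing edge → L
2: →1(L), so W
4: →5(L), so W
6: →5(L), so W
3: →6(W) only, which is W, so L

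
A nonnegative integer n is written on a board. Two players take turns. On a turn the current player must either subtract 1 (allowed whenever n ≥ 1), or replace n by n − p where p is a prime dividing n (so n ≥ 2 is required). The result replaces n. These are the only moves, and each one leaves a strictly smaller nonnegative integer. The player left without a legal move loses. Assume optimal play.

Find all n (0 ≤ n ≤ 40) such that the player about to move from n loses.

0, 4, 8, 12, 16, 20, 24, 28, 32, 36, 40

Work bottom-up. With no move the player to move loses. Otherwise the position is W if at least one move leads to an L position for the opponent, and L if every move leads to a W.
n=0: no move → L
n=1: reaches L-position 0 → W
n=2: reaches L-position 0 → W
n=3: reaches L-position 0 → W
n=4: only reaches 2(W), 3(W), all W → L
n=5: reaches L-position 0 → W
n=6: reaches L-position 4 → W
n=7: reaches L-position 0 → W
n=8: only reaches 6(W), 7(W), all W → L
n=9: reaches L-position 8 → W
n=10: reaches L-position 8 → W
n=11: reaches L-position 0 → W
n=12: only reaches 9(W), 10(W), 11(W), all W → L
n=13: reaches L-position 0 → W
n=14: reaches L-position 12 → W
n=15: reaches L-position 12 → W
n=16: only reaches 14(W), 15(W), all W → L
n=17: reaches L-position 0 → W
n=18: reaches L-position 16 → W
n=19: reaches L-position 0 → W
n=20: only reaches 15(W), 18(W), 19(W), all W → L
n=21: reaches L-position 20 → W
n=22: reaches L-position 20 → W
n=23: reaches L-position 0 → W
n=24: only reaches 21(W), 22(W), 23(W), all W → L
n=25: reaches L-position 20 → W
n=26: reaches L-position 24 → W
n=27: reaches L-position 24 → W
n=28: only reaches 21(W), 26(W), 27(W), all W → L
n=29: reaches L-position 0 → W
n=30: reaches L-position 28 → W
n=31: reaches L-position 0 → W
n=32: only reaches 30(W), 31(W), all W → L
n=33: reaches L-position 32 → W
n=34: reaches L-position 32 → W
n=35: reaches L-position 28 → W
n=36: only reaches 33(W), 34(W), 35(W), all W → L
n=37: reaches L-position 0 → W
n=38: reaches L-position 36 → W
n=39: reaches L-position 36 → W
n=40: only reaches 35(W), 38(W), 39(W), all W → L
Reading off the rows marked L gives the requested list; there are 11 such values of n.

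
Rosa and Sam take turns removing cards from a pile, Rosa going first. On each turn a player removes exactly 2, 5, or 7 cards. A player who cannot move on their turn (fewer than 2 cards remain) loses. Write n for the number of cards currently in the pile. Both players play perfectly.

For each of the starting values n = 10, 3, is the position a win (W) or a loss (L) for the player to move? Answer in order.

10: L, 3: W

Work bottom-up. With no move the player to move loses. Otherwise the position is W if at least one move leads to an L position for the opponent, and L if every move leads to a W.
n=0: no move → L
n=1: no move → L
n=2: W (go to 0, an L position)
n=3: W (go to 1, an L position)
n=4: L (sole option 2(W) is W)
n=5: W (go to 0, an L position)
n=6: W (go to 4, an L position)
n=7: W (go to 0, an L position)
n=8: W (go to 1, an L position)
n=9: W (go to 4, an L position)
n=10: L (options 8(W), 5(W), 3(W) are all W)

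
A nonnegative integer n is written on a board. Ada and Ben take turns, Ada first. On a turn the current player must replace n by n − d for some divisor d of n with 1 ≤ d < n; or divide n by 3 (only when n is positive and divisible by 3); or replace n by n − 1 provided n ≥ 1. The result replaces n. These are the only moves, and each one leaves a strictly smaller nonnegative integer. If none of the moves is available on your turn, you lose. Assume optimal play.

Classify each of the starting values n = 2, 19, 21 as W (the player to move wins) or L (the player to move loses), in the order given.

Compute win/loss labels from the base case upward. A position with no move is L. Any other position is W if it can reach an L in one move, else L.
n=0: no move → L
n=1: reaches L-position 0 → W
n=2: only reaches 1(W), which is W → L
n=3: reaches L-position 2 → W
n=4: reaches L-position 2 → W
n=5: only reaches 4(W), which is W → L
n=6: reaches L-position 2 → W
n=7: only reaches 6(W), which is W → L
n=8: reaches L-position 7 → W
n=9: only reaches 3(W), 6(W), 8(W), all W → L
n=10: reaches L-position 5 → W
n=11: only reaches 10(W), which is W → L
n=12: reaches L-position 9 → W
n=13: only reaches 12(W), which is W → L
n=14: reaches L-position 7 → W
n=15: reaches L-position 5 → W
n=16: only reaches 8(W), 12(W), 14(W), 15(W), all W → L
n=17: reaches L-position 16 → W
n=18: reaches L-position 9 → W
n=19: only reaches 18(W), which is W → L
n=20: reaches L-position 16 → W
n=21: reaches L-position 7 → W

2: L, 19: L, 21: W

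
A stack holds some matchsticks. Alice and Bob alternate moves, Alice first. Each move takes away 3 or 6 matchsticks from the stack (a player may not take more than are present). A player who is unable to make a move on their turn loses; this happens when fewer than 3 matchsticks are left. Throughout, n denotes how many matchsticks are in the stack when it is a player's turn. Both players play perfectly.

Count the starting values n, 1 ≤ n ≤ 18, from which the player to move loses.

Compute win/loss labels from the base case upward. A position with no move is L. Any other position is W if it can reach an L in one move, else L.
n=0: no move → L
n=1: no move → L
n=2: no move → L
n=3: W (go to 0, an L position)
n=4: W (go to 1, an L position)
n=5: W (go to 2, an L position)
n=6: W (go to 0, an L position)
n=7: W (go to 1, an L position)
n=8: W (go to 2, an L position)
n=9: L (options 6(W), 3(W) are all W)
n=10: L (options 7(W), 4(W) are all W)
n=11: L (options 8(W), 5(W) are all W)
n=12: W (go to 9, an L position)
n=13: W (go to 10, an L position)
n=14: W (go to 11, an L position)
n=15: W (go to 9, an L position)
n=16: W (go to 10, an L position)
n=17: W (go to 11, an L position)
n=18: L (options 15(W), 12(W) are all W)
L entries with 1 ≤ n ≤ 18 (n=0 is outside the asked range and is not counted): n = 1, 2, 9, 10, 11, 18; that makes 6.

6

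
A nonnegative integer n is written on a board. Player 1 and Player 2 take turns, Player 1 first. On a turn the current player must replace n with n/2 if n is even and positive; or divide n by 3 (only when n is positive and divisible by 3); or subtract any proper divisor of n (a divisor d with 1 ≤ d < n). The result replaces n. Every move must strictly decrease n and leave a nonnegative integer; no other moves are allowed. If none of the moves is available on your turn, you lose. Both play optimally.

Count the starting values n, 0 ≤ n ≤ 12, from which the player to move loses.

Positions with no move are L. A position that does have a move is losing for the player to move precisely when every available move leads to a winning position for the opponent. Fill in the labels:
n=0: no move → L
n=1: no move → L
n=2: can move to 1, which is L ⇒ W
n=3: can move to 1, which is L ⇒ W
n=4: moves to 2(W), 3(W); every one is W ⇒ L
n=5: can move to 4, which is L ⇒ W
n=6: can move to 4, which is L ⇒ W
n=7: the only move is to 6(W), a W ⇒ L
n=8: can move to 4, which is L ⇒ W
n=9: moves to 3(W), 6(W), 8(W); every one is W ⇒ L
n=10: can move to 9, which is L ⇒ W
n=11: the only move is to 10(W), a W ⇒ L
n=12: can move to 4, which is L ⇒ W
L entries with 0 ≤ n ≤ 12: n = 0, 1, 4, 7, 9, 11; that makes 6.

6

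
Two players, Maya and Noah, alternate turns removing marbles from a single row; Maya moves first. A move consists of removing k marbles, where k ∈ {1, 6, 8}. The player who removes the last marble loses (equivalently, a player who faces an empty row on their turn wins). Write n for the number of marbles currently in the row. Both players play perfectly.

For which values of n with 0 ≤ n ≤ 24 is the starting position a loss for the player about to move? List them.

Positions with no move are W. A position that does have a move is losing for the player to move precisely when every available move leads to a winning position for the opponent. Fill in the labels:
n=0: no move; the opponent has just taken the last marble and therefore loses → W
n=1: the only move is to 0(W), a W ⇒ L
n=2: can move to 1, which is L ⇒ W
n=3: the only move is to 2(W), a W ⇒ L
n=4: can move to 3, which is L ⇒ W
n=5: the only move is to 4(W), a W ⇒ L
n=6: can move to 5, which is L ⇒ W
n=7: can move to 1, which is L ⇒ W
n=8: moves to 7(W), 2(W), 0(W); every one is W ⇒ L
n=9: can move to 8, which is L ⇒ W
n=10: moves to 9(W), 4(W), 2(W); every one is W ⇒ L
n=11: can move to 10, which is L ⇒ W
n=12: moves to 11(W), 6(W), 4(W); every one is W ⇒ L
n=13: can move to 12, which is L ⇒ W
n=14: can move to 8, which is L ⇒ W
n=15: moves to 14(W), 9(W), 7(W); every one is W ⇒ L
n=16: can move to 15, which is L ⇒ W
n=17: moves to 16(W), 11(W), 9(W); every one is W ⇒ L
n=18: can move to 17, which is L ⇒ W
n=19: moves to 18(W), 13(W), 11(W); every one is W ⇒ L
n=20: can move to 19, which is L ⇒ W
n=21: can move to 15, which is L ⇒ W
n=22: moves to 21(W), 16(W), 14(W); every one is W ⇒ L
n=23: can move to 22, which is L ⇒ W
n=24: moves to 23(W), 18(W), 16(W); every one is W ⇒ L
The losing starting values of n are exactly the entries labelled L in this table (11 of them).

1, 3, 5, 8, 10, 12, 15, 17, 19, 22, 24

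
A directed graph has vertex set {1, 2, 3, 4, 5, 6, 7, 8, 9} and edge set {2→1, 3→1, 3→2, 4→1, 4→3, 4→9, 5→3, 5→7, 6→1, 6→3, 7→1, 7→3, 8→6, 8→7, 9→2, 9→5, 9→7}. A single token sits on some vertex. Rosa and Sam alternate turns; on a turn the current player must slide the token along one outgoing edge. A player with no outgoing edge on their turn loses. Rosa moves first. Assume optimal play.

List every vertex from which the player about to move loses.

1, 5, 8

Build the W/L table. Terminal = L. A non-terminal position is W if it has a move to some L; otherwise it is L.
Every edge goes from a vertex to one that appears earlier in the order 1, 2, 3, 7, 5, 9, 6, 8, 4, so processing vertices in that order labels each vertex after all of its successors.
1: no outgoing edge → L
2: →1(L), so W
3: →1(L), so W
7: →1(L), so W
5: →7(W), 3(W) — all W, so L
9: →5(L), so W
6: →1(L), so W
8: →6(W), 7(W) — all W, so L
4: →1(L), so W
Reading off the rows marked L gives the requested list; there are 3 such vertices.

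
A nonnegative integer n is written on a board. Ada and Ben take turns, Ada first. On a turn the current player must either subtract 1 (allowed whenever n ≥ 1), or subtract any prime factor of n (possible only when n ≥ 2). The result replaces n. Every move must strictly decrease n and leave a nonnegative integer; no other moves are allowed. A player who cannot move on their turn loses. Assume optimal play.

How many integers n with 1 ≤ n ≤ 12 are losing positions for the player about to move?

3

Use the standard recursion: the mover loses at a terminal position; elsewhere, the mover wins exactly when some move hands the opponent an L position.
n=0: no move → L
n=1: can move to 0, which is L ⇒ W
n=2: can move to 0, which is L ⇒ W
n=3: can move to 0, which is L ⇒ W
n=4: moves to 2(W), 3(W); every one is W ⇒ L
n=5: can move to 0, which is L ⇒ W
n=6: can move to 4, which is L ⇒ W
n=7: can move to 0, which is L ⇒ W
n=8: moves to 6(W), 7(W); every one is W ⇒ L
n=9: can move to 8, which is L ⇒ W
n=10: can move to 8, which is L ⇒ W
n=11: can move to 0, which is L ⇒ W
n=12: moves to 9(W), 10(W), 11(W); every one is W ⇒ L
L entries with 1 ≤ n ≤ 12 (n=0 is outside the asked range and is not counted): n = 4, 8, 12; that makes 3.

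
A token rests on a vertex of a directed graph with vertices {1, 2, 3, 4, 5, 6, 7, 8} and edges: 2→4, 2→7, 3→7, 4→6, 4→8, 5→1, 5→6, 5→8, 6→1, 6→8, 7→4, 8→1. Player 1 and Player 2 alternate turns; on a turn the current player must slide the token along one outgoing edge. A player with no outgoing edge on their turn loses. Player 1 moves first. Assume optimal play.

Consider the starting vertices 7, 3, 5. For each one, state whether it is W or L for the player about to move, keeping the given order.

7: W, 3: L, 5: W

Work bottom-up. With no move the player to move loses. Otherwise the position is W if at least one move leads to an L position for the opponent, and L if every move leads to a W.
Every edge goes from a vertex to one that appears earlier in the order 1, 8, 6, 4, 7, 3, 2, 5, so processing vertices in that order labels each vertex after all of its successors.
1: no outgoing edge → L
8: →1(L), so W
6: →1(L), so W
4: →6(W), 8(W) — all W, so L
7: →4(L), so W
3: →7(W) only, which is W, so L
2: →4(L), so W
5: →1(L), so W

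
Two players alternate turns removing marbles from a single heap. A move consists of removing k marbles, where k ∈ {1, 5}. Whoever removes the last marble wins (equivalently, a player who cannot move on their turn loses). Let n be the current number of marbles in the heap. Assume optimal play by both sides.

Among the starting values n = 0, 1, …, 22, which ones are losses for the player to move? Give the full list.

Positions with no move are L. A position that does have a move is losing for the player to move precisely when every available move leads to a winning position for the opponent. Fill in the labels:
n=0: no move → L
n=1: →0(L), so W
n=2: →1(W) only, which is W, so L
n=3: →2(L), so W
n=4: →3(W) only, which is W, so L
n=5: →4(L), so W
n=6: →5(W), 1(W) — all W, so L
n=7: →6(L), so W
n=8: →7(W), 3(W) — all W, so L
n=9: →8(L), so W
n=10: →9(W), 5(W) — all W, so L
n=11: →10(L), so W
n=12: →11(W), 7(W) — all W, so L
n=13: →12(L), so W
n=14: →13(W), 9(W) — all W, so L
n=15: →14(L), so W
n=16: →15(W), 11(W) — all W, so L
n=17: →16(L), so W
n=18: →17(W), 13(W) — all W, so L
n=19: →18(L), so W
n=20: →19(W), 15(W) — all W, so L
n=21: →20(L), so W
n=22: →21(W), 17(W) — all W, so L
Reading off the rows marked L gives the requested list; there are 12 such values of n.

0, 2, 4, 6, 8, 10, 12, 14, 16, 18, 20, 22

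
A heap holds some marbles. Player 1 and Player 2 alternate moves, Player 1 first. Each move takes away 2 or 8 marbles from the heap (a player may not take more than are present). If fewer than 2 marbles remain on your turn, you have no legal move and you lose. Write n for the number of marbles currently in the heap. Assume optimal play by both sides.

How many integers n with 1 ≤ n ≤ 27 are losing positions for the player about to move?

11

Use the standard recursion: the mover loses at a terminal position; elsewhere, the mover wins exactly when some move hands the opponent an L position.
n=0: no move → L
n=1: no move → L
n=2: can move to 0, which is L ⇒ W
n=3: can move to 1, which is L ⇒ W
n=4: the only move is to 2(W), a W ⇒ L
n=5: the only move is to 3(W), a W ⇒ L
n=6: can move to 4, which is L ⇒ W
n=7: can move to 5, which is L ⇒ W
n=8: can move to 0, which is L ⇒ W
n=9: can move to 1, which is L ⇒ W
n=10: moves to 8(W), 2(W); every one is W ⇒ L
n=11: moves to 9(W), 3(W); every one is W ⇒ L
n=12: can move to 10, which is L ⇒ W
n=13: can move to 11, which is L ⇒ W
n=14: moves to 12(W), 6(W); every one is W ⇒ L
n=15: moves to 13(W), 7(W); every one is W ⇒ L
n=16: can move to 14, which is L ⇒ W
n=17: can move to 15, which is L ⇒ W
n=18: can move to 10, which is L ⇒ W
n=19: can move to 11, which is L ⇒ W
n=20: moves to 18(W), 12(W); every one is W ⇒ L
n=21: moves to 19(W), 13(W); every one is W ⇒ L
n=22: can move to 20, which is L ⇒ W
n=23: can move to 21, which is L ⇒ W
n=24: moves to 22(W), 16(W); every one is W ⇒ L
n=25: moves to 23(W), 17(W); every one is W ⇒ L
n=26: can move to 24, which is L ⇒ W
n=27: can move to 25, which is L ⇒ W
L entries with 1 ≤ n ≤ 27 (n=0 is outside the asked range and is not counted): n = 1, 4, 5, 10, 11, 14, 15, 20, 21, 24, 25; that makes 11.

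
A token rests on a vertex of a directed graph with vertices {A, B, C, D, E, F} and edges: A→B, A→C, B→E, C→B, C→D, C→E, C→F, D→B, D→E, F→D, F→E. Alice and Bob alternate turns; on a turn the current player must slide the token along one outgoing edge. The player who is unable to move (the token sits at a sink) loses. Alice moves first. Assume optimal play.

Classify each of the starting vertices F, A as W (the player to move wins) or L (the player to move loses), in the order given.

Positions with no move are L. A position that does have a move is losing for the player to move precisely when every available move leads to a winning position for the opponent. Fill in the labels:
Every edge goes from a vertex to one that appears earlier in the order E, B, D, F, C, A, so processing vertices in that order labels each vertex after all of its successors.
E: no outgoing edge → L
B: →E(L), so W
D: →E(L), so W
F: →E(L), so W
C: →E(L), so W
A: →C(W), B(W) — all W, so L

F: W, A: L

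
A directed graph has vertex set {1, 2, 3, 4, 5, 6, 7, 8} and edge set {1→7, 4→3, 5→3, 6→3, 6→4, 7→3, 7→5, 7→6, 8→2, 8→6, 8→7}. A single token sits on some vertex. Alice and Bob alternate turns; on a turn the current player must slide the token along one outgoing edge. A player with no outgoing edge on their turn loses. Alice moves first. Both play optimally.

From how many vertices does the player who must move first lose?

Work bottom-up. With no move the player to move loses. Otherwise the position is W if at least one move leads to an L position for the opponent, and L if every move leads to a W.
Every edge goes from a vertex to one that appears earlier in the order 2, 3, 4, 6, 5, 7, 1, 8, so processing vertices in that order labels each vertex after all of its successors.
2: no outgoing edge → L
3: no outgoing edge → L
4: W (go to 3, an L position)
6: W (go to 3, an L position)
5: W (go to 3, an L position)
7: W (go to 3, an L position)
1: L (sole option 7(W) is W)
8: W (go to 2, an L position)
The L vertices are 1, 2, 3; that is 3 in all.

3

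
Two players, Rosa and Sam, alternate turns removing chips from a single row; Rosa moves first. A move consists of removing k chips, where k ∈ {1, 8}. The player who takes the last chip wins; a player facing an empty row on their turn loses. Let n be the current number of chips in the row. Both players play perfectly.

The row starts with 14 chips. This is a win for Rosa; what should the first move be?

Classify positions by backward induction: terminal positions (no move available) are L. From any other position, the mover wins iff some move reaches an L.
n=0: no move → L
n=1: can move to 0, which is L ⇒ W
n=2: the only move is to 1(W), a W ⇒ L
n=3: can move to 2, which is L ⇒ W
n=4: the only move is to 3(W), a W ⇒ L
n=5: can move to 4, which is L ⇒ W
n=6: the only move is to 5(W), a W ⇒ L
n=7: can move to 6, which is L ⇒ W
n=8: can move to 0, which is L ⇒ W
n=9: moves to 8(W), 1(W); every one is W ⇒ L
n=10: can move to 9, which is L ⇒ W
n=11: moves to 10(W), 3(W); every one is W ⇒ L
n=12: can move to 11, which is L ⇒ W
n=13: moves to 12(W), 5(W); every one is W ⇒ L
n=14: can move to 13, which is L ⇒ W
From 14, the L positions reachable in one move are: 13, 6. Any move reaching one of these is winning.

Remove 1, leaving 13.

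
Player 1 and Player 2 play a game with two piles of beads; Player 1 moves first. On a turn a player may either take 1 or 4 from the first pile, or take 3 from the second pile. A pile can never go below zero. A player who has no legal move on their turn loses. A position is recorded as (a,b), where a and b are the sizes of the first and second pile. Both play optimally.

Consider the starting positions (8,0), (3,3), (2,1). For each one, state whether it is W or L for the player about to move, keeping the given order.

(8,0): W, (3,3): L, (2,1): L

Use the standard recursion: the mover loses at a terminal position; elsewhere, the mover wins exactly when some move hands the opponent an L position.
No move ever increases a pile, so every position that can arise here has a ≤ 8 and b ≤ 3; it is enough to label the cells with 0 ≤ a ≤ 8 and 0 ≤ b ≤ 3.
Every move lowers a or b (never raises either), so fill the grid row by row in increasing a, and left to right within a row: each cell's successors are then already labelled.
      b=0  b=1  b=2  b=3
a=0:    L    L    L    W
a=1:    W    W    W    L
a=2:    L    L    L    W
a=3:    W    W    W    L
a=4:    W    W    W    W
a=5:    L    L    L    W
a=6:    W    W    W    L
a=7:    L    L    L    W
a=8:    W    W    W    L
Cells with no legal move (terminal, hence L): (0,0), (0,1), (0,2).
The remaining L cells, each justified by listing all of its moves:
(1,3): L (options (0,3)(W), (1,0)(W) are all W)
(2,0): L (sole option (1,0)(W) is W)
(2,1): L (sole option (1,1)(W) is W)
(2,2): L (sole option (1,2)(W) is W)
(3,3): L (options (2,3)(W), (3,0)(W) are all W)
(5,0): L (options (4,0)(W), (1,0)(W) are all W)
(5,1): L (options (4,1)(W), (1,1)(W) are all W)
(5,2): L (options (4,2)(W), (1,2)(W) are all W)
(6,3): L (options (5,3)(W), (2,3)(W), (6,0)(W) are all W)
(7,0): L (options (6,0)(W), (3,0)(W) are all W)
(7,1): L (options (6,1)(W), (3,1)(W) are all W)
(7,2): L (options (6,2)(W), (3,2)(W) are all W)
(8,3): L (options (7,3)(W), (4,3)(W), (8,0)(W) are all W)
Every other cell has at least one move into one of the L cells above, so it is W.
(8,0): the move to (7,0) reaches an L cell, so W
(3,3): one of the L cells justified above, so L
(2,1): one of the L cells justified above, so L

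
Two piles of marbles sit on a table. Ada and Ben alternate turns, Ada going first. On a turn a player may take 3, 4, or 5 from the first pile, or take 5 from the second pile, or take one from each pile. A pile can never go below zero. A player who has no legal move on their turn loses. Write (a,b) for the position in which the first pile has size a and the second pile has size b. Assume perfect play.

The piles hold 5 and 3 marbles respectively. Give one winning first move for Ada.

Move to (2,3).

Positions with no move are L. A position that does have a move is losing for the player to move precisely when every available move leads to a winning position for the opponent. Fill in the labels:
No move ever increases a pile, so every position that can arise here has a ≤ 5 and b ≤ 3; it is enough to label the cells with 0 ≤ a ≤ 5 and 0 ≤ b ≤ 3.
Every move lowers a or b (never raises either), so fill the grid row by row in increasing a, and left to right within a row: each cell's successors are then already labelled.
      b=0  b=1  b=2  b=3
a=0:    L    L    L    L
a=1:    L    W    W    W
a=2:    L    W    L    L
a=3:    W    W    W    W
a=4:    W    W    W    W
a=5:    W    W    W    W
Cells with no legal move (terminal, hence L): (0,0), (0,1), (0,2), (0,3), (1,0), (2,0).
The remaining L cells, each justified by listing all of its moves:
(2,2): the only move is to (1,1)(W), a W ⇒ L
(2,3): the only move is to (1,2)(W), a W ⇒ L
Every other cell has at least one move into one of the L cells above, so it is W.
From (5,3), the L positions reachable in one move are: (2,3), (0,3). Any move reaching one of these is winning.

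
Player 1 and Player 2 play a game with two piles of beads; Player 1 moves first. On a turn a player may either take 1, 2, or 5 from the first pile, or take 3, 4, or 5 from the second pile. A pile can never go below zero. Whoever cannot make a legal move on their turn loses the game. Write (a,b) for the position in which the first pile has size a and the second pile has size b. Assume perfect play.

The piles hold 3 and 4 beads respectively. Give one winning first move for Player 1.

Compute win/loss labels from the base case upward. A position with no move is L. Any other position is W if it can reach an L in one move, else L.
No move ever increases a pile, so every position that can arise here has a ≤ 3 and b ≤ 4; it is enough to label the cells with 0 ≤ a ≤ 3 and 0 ≤ b ≤ 4.
Every move lowers a or b (never raises either), so fill the grid row by row in increasing a, and left to right within a row: each cell's successors are then already labelled.
      b=0  b=1  b=2  b=3  b=4
a=0:    L    L    L    W    W
a=1:    W    W    W    L    L
a=2:    W    W    W    W    W
a=3:    L    L    L    W    W
Cells with no legal move (terminal, hence L): (0,0), (0,1), (0,2).
The remaining L cells, each justified by listing all of its moves:
(1,3): L (options (0,3)(W), (1,0)(W) are all W)
(1,4): L (options (0,4)(W), (1,1)(W), (1,0)(W) are all W)
(3,0): L (options (2,0)(W), (1,0)(W) are all W)
(3,1): L (options (2,1)(W), (1,1)(W) are all W)
(3,2): L (options (2,2)(W), (1,2)(W) are all W)
Every other cell has at least one move into one of the L cells above, so it is W.
From (3,4), the L positions reachable in one move are: (1,4), (3,1), (3,0). Any move reaching one of these is winning.

Move to (1,4).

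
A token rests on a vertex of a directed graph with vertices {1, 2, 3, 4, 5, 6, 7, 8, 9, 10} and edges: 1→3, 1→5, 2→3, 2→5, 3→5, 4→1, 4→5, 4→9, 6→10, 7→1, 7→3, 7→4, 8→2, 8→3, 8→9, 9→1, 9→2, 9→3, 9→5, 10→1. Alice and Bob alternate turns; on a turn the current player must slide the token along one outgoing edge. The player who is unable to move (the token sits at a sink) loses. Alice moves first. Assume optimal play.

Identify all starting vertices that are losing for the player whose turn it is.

Work bottom-up. With no move the player to move loses. Otherwise the position is W if at least one move leads to an L position for the opponent, and L if every move leads to a W.
Every edge goes from a vertex to one that appears earlier in the order 5, 3, 1, 2, 9, 4, 8, 10, 7, 6, so processing vertices in that order labels each vertex after all of its successors.
5: no outgoing edge → L
3: reaches L-position 5 → W
1: reaches L-position 5 → W
2: reaches L-position 5 → W
9: reaches L-position 5 → W
4: reaches L-position 5 → W
8: only reaches 9(W), 2(W), 3(W), all W → L
10: only reaches 1(W), which is W → L
7: only reaches 4(W), 1(W), 3(W), all W → L
6: reaches L-position 10 → W
The losing starting vertices are exactly the entries labelled L in this table (4 of them).

5, 7, 8, 10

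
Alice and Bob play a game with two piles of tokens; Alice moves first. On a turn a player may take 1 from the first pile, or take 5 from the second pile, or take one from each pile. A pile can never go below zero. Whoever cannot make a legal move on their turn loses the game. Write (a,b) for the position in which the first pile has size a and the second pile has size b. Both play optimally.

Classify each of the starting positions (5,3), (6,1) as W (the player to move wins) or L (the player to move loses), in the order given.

(5,3): W, (6,1): L

Label each position W (a win for the player to move) or L (a loss). A position with no legal move is L; any other position is W exactly when some move reaches an L, and L when every move reaches a W.
No move ever increases a pile, so every position that can arise here has a ≤ 6 and b ≤ 3; it is enough to label the cells with 0 ≤ a ≤ 6 and 0 ≤ b ≤ 3.
Every move lowers a or b (never raises either), so fill the grid row by row in increasing a, and left to right within a row: each cell's successors are then already labelled.
      b=0  b=1  b=2  b=3
a=0:    L    L    L    L
a=1:    W    W    W    W
a=2:    L    L    L    L
a=3:    W    W    W    W
a=4:    L    L    L    L
a=5:    W    W    W    W
a=6:    L    L    L    L
Cells with no legal move (terminal, hence L): (0,0), (0,1), (0,2), (0,3).
The remaining L cells, each justified by listing all of its moves:
(2,0): L (sole option (1,0)(W) is W)
(2,1): L (options (1,1)(W), (1,0)(W) are all W)
(2,2): L (options (1,2)(W), (1,1)(W) are all W)
(2,3): L (options (1,3)(W), (1,2)(W) are all W)
(4,0): L (sole option (3,0)(W) is W)
(4,1): L (options (3,1)(W), (3,0)(W) are all W)
(4,2): L (options (3,2)(W), (3,1)(W) are all W)
(4,3): L (options (3,3)(W), (3,2)(W) are all W)
(6,0): L (sole option (5,0)(W) is W)
(6,1): L (options (5,1)(W), (5,0)(W) are all W)
(6,2): L (options (5,2)(W), (5,1)(W) are all W)
(6,3): L (options (5,3)(W), (5,2)(W) are all W)
Every other cell has at least one move into one of the L cells above, so it is W.
(5,3): the move to (4,3) reaches an L cell, so W
(6,1): one of the L cells justified above, so L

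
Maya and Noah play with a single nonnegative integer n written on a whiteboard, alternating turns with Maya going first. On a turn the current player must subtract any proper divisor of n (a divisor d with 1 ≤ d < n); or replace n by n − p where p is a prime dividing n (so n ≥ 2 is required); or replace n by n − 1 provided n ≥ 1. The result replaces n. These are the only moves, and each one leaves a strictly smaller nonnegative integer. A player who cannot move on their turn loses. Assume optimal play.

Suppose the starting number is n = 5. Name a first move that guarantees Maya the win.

Build the W/L table. Terminal = L. A non-terminal position is W if it has a move to some L; otherwise it is L.
n=0: no move → L
n=1: reaches L-position 0 → W
n=2: reaches L-position 0 → W
n=3: reaches L-position 0 → W
n=4: only reaches 2(W), 3(W), all W → L
n=5: reaches L-position 0 → W
From 5, the L positions reachable in one move are: 0, 4. Any move reaching one of these is winning.

Move to 0.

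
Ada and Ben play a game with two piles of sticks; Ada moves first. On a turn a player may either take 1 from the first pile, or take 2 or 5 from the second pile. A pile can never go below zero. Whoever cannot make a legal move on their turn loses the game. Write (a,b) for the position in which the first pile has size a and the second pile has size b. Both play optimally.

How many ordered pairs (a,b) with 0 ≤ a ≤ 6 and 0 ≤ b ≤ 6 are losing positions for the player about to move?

Build the W/L table. Terminal = L. A non-terminal position is W if it has a move to some L; otherwise it is L.
Every move lowers a or b (never raises either), so fill the grid row by row in increasing a, and left to right within a row: each cell's successors are then already labelled.
      b=0  b=1  b=2  b=3  b=4  b=5  b=6
a=0:    L    L    W    W    L    W    W
a=1:    W    W    L    L    W    W    L
a=2:    L    L    W    W    L    W    W
a=3:    W    W    L    L    W    W    L
a=4:    L    L    W    W    L    W    W
a=5:    W    W    L    L    W    W    L
a=6:    L    L    W    W    L    W    W
Cells with no legal move (terminal, hence L): (0,0), (0,1).
The remaining L cells, each justified by listing all of its moves:
(0,4): L (sole option (0,2)(W) is W)
(1,2): L (options (0,2)(W), (1,0)(W) are all W)
(1,3): L (options (0,3)(W), (1,1)(W) are all W)
(1,6): L (options (0,6)(W), (1,4)(W), (1,1)(W) are all W)
(2,0): L (sole option (1,0)(W) is W)
(2,1): L (sole option (1,1)(W) is W)
(2,4): L (options (1,4)(W), (2,2)(W) are all W)
(3,2): L (options (2,2)(W), (3,0)(W) are all W)
(3,3): L (options (2,3)(W), (3,1)(W) are all W)
(3,6): L (options (2,6)(W), (3,4)(W), (3,1)(W) are all W)
(4,0): L (sole option (3,0)(W) is W)
(4,1): L (sole option (3,1)(W) is W)
(4,4): L (options (3,4)(W), (4,2)(W) are all W)
(5,2): L (options (4,2)(W), (5,0)(W) are all W)
(5,3): L (options (4,3)(W), (5,1)(W) are all W)
(5,6): L (options (4,6)(W), (5,4)(W), (5,1)(W) are all W)
(6,0): L (sole option (5,0)(W) is W)
(6,1): L (sole option (5,1)(W) is W)
(6,4): L (options (5,4)(W), (6,2)(W) are all W)
Every other cell has at least one move into one of the L cells above, so it is W.
L cells per row: a=0: 3, a=1: 3, a=2: 3, a=3: 3, a=4: 3, a=5: 3, a=6: 3; total 21.

21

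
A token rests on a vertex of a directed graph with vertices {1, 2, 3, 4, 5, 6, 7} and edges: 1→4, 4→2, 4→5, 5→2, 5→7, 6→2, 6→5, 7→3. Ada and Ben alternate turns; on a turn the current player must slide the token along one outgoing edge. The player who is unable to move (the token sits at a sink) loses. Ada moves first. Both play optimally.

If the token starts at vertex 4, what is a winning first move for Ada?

Label each position W (a win for the player to move) or L (a loss). A position with no legal move is L; any other position is W exactly when some move reaches an L, and L when every move reaches a W.
Every edge goes from a vertex to one that appears earlier in the order 3, 2, 7, 5, 4, 1, 6, so processing vertices in that order labels each vertex after all of its successors.
3: no outgoing edge → L
2: no outgoing edge → L
7: W (go to 3, an L position)
5: W (go to 2, an L position)
4: W (go to 2, an L position)
1: L (sole option 4(W) is W)
6: W (go to 2, an L position)
From 4, the L positions reachable in one move are: 2.

Move to 2.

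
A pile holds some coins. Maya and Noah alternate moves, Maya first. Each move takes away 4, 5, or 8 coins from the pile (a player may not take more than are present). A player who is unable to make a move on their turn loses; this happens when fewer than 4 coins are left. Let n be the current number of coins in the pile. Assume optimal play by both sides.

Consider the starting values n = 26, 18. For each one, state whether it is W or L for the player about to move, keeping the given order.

Label each position W (a win for the player to move) or L (a loss). A position with no legal move is L; any other position is W exactly when some move reaches an L, and L when every move reaches a W.
n=0: no move → L
n=1: no move → L
n=2: no move → L
n=3: no move → L
n=4: can move to 0, which is L ⇒ W
n=5: can move to 1, which is L ⇒ W
n=6: can move to 2, which is L ⇒ W
n=7: can move to 3, which is L ⇒ W
n=8: can move to 3, which is L ⇒ W
n=9: can move to 1, which is L ⇒ W
n=10: can move to 2, which is L ⇒ W
n=11: can move to 3, which is L ⇒ W
n=12: moves to 8(W), 7(W), 4(W); every one is W ⇒ L
n=13: moves to 9(W), 8(W), 5(W); every one is W ⇒ L
n=14: moves to 10(W), 9(W), 6(W); every one is W ⇒ L
n=15: moves to 11(W), 10(W), 7(W); every one is W ⇒ L
n=16: can move to 12, which is L ⇒ W
n=17: can move to 13, which is L ⇒ W
n=18: can move to 14, which is L ⇒ W
n=19: can move to 15, which is L ⇒ W
n=20: can move to 15, which is L ⇒ W
n=21: can move to 13, which is L ⇒ W
n=22: can move to 14, which is L ⇒ W
n=23: can move to 15, which is L ⇒ W
n=24: moves to 20(W), 19(W), 16(W); every one is W ⇒ L
n=25: moves to 21(W), 20(W), 17(W); every one is W ⇒ L
n=26: moves to 22(W), 21(W), 18(W); every one is W ⇒ L

26: L, 18: W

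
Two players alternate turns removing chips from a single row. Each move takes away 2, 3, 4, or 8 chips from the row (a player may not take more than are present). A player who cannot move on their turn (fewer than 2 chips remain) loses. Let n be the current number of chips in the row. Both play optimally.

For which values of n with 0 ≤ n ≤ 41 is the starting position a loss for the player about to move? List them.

Label each position W (a win for the player to move) or L (a loss). A position with no legal move is L; any other position is W exactly when some move reaches an L, and L when every move reaches a W.
n=0: no move → L
n=1: no move → L
n=2: W (go to 0, an L position)
n=3: W (go to 1, an L position)
n=4: W (go to 1, an L position)
n=5: W (go to 1, an L position)
n=6: L (options 4(W), 3(W), 2(W) are all W)
n=7: L (options 5(W), 4(W), 3(W) are all W)
n=8: W (go to 6, an L position)
n=9: W (go to 7, an L position)
n=10: W (go to 7, an L position)
n=11: W (go to 7, an L position)
n=12: L (options 10(W), 9(W), 8(W), 4(W) are all W)
n=13: L (options 11(W), 10(W), 9(W), 5(W) are all W)
n=14: W (go to 12, an L position)
n=15: W (go to 13, an L position)
n=16: W (go to 13, an L position)
n=17: W (go to 13, an L position)
n=18: L (options 16(W), 15(W), 14(W), 10(W) are all W)
n=19: L (options 17(W), 16(W), 15(W), 11(W) are all W)
n=20: W (go to 18, an L position)
n=21: W (go to 19, an L position)
n=22: W (go to 19, an L position)
n=23: W (go to 19, an L position)
n=24: L (options 22(W), 21(W), 20(W), 16(W) are all W)
n=25: L (options 23(W), 22(W), 21(W), 17(W) are all W)
n=26: W (go to 24, an L position)
n=27: W (go to 25, an L position)
n=28: W (go to 25, an L position)
n=29: W (go to 25, an L position)
n=30: L (options 28(W), 27(W), 26(W), 22(W) are all W)
n=31: L (options 29(W), 28(W), 27(W), 23(W) are all W)
n=32: W (go to 30, an L position)
n=33: W (go to 31, an L position)
n=34: W (go to 31, an L position)
n=35: W (go to 31, an L position)
n=36: L (options 34(W), 33(W), 32(W), 28(W) are all W)
n=37: L (options 35(W), 34(W), 33(W), 29(W) are all W)
n=38: W (go to 36, an L position)
n=39: W (go to 37, an L position)
n=40: W (go to 37, an L position)
n=41: W (go to 37, an L position)
The losing starting values of n are exactly the entries labelled L in this table (14 of them).

0, 1, 6, 7, 12, 13, 18, 19, 24, 25, 30, 31, 36, 37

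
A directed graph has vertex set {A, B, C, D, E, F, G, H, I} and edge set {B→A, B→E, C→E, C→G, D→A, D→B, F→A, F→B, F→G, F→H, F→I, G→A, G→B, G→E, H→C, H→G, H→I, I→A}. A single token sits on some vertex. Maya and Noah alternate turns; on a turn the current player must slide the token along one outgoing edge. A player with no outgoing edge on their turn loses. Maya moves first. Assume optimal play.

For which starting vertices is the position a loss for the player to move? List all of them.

A, E, H

Use the standard recursion: the mover loses at a terminal position; elsewhere, the mover wins exactly when some move hands the opponent an L position.
Every edge goes from a vertex to one that appears earlier in the order E, A, B, G, I, C, H, D, F, so processing vertices in that order labels each vertex after all of its successors.
E: no outgoing edge → L
A: no outgoing edge → L
B: →A(L), so W
G: →A(L), so W
I: →A(L), so W
C: →E(L), so W
H: →C(W), I(W), G(W) — all W, so L
D: →A(L), so W
F: →H(L), so W
Reading off the rows marked L gives the requested list; there are 3 such vertices.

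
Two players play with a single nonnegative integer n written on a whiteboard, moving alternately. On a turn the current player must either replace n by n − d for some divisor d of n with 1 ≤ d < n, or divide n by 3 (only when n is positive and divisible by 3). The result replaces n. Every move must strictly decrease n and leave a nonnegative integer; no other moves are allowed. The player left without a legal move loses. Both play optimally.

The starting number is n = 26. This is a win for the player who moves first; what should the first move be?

Build the W/L table. Terminal = L. A non-terminal position is W if it has a move to some L; otherwise it is L.
n=0: no move → L
n=1: no move → L
n=2: can move to 1, which is L ⇒ W
n=3: can move to 1, which is L ⇒ W
n=4: moves to 2(W), 3(W); every one is W ⇒ L
n=5: can move to 4, which is L ⇒ W
n=6: can move to 4, which is L ⇒ W
n=7: the only move is to 6(W), a W ⇒ L
n=8: can move to 4, which is L ⇒ W
n=9: moves to 3(W), 6(W), 8(W); every one is W ⇒ L
n=10: can move to 9, which is L ⇒ W
n=11: the only move is to 10(W), a W ⇒ L
n=12: can move to 4, which is L ⇒ W
n=13: the only move is to 12(W), a W ⇒ L
n=14: can move to 7, which is L ⇒ W
n=15: moves to 5(W), 10(W), 12(W), 14(W); every one is W ⇒ L
n=16: can move to 15, which is L ⇒ W
n=17: the only move is to 16(W), a W ⇒ L
n=18: can move to 9, which is L ⇒ W
n=19: the only move is to 18(W), a W ⇒ L
n=20: can move to 15, which is L ⇒ W
n=21: can move to 7, which is L ⇒ W
n=22: can move to 11, which is L ⇒ W
n=23: the only move is to 22(W), a W ⇒ L
n=24: can move to 23, which is L ⇒ W
n=25: moves to 20(W), 24(W); every one is W ⇒ L
n=26: can move to 13, which is L ⇒ W
From 26, the L positions reachable in one move are: 13, 25. Any move reaching one of these is winning.

Move to 13.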